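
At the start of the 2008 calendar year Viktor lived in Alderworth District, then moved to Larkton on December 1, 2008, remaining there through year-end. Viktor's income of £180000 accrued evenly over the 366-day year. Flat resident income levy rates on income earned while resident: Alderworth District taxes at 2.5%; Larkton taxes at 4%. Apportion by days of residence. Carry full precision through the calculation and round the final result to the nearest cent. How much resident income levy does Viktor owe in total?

£4728.69

Alderworth District, January 1 – November 30, 2008: 335 days → £180000 × 2.5% × 335/366 = £4118.8525
Larkton, December 1 – December 31, 2008: 31 days → £180000 × 4% × 31/366 = £609.8361
Total = £4728.6885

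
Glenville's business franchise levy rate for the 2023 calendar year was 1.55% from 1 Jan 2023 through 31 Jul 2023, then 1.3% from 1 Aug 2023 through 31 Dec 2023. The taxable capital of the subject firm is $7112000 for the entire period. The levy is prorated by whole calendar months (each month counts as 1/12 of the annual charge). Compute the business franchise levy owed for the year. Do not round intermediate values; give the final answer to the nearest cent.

1 Jan – 31 Jul 2023: 7 months at 1.55% → $7112000 × 1.55% × 7/12 = $64304.3333
1 Aug – 31 Dec 2023: 5 months at 1.3% → $7112000 × 1.3% × 5/12 = $38523.3333
Total = $102827.6667

$102827.67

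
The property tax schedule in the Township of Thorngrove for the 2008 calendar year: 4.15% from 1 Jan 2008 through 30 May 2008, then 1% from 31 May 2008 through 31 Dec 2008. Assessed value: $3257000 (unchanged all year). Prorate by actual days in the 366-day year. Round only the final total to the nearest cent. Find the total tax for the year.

$74897.65

1 Jan – 30 May 2008: 151 days at 4.15% → $3257000 × 4.15% × 151/366 = $55765.0014
31 May – 31 Dec 2008: 215 days at 1% → $3257000 × 1% × 215/366 = $19132.6503
Total = $74897.6516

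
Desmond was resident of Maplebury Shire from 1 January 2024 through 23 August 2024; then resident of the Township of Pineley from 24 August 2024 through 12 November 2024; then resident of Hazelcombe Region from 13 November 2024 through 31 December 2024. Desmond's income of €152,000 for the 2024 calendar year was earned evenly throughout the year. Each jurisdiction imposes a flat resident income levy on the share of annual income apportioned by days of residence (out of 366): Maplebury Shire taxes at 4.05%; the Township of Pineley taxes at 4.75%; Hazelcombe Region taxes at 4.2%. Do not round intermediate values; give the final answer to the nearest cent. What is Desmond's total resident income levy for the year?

Maplebury Shire, 1 January – 23 August 2024: 236 days → €152,000 × 4.05% × 236/366 = €3,969.4426
The Township of Pineley, 24 August – 12 November 2024: 81 days → €152,000 × 4.75% × 81/366 = €1,597.8689
Hazelcombe Region, 13 November – 31 December 2024: 49 days → €152,000 × 4.2% × 49/366 = €854.6885
Total = €6,422.0000

€6,422.00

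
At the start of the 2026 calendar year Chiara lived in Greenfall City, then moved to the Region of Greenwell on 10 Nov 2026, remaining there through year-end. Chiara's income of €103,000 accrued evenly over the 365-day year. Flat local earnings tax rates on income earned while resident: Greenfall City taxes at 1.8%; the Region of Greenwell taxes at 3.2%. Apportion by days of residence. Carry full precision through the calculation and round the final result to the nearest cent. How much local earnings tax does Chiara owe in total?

€2,059.44

Greenfall City, 1 Jan – 9 Nov 2026: 313 days → €103,000 × 1.8% × 313/365 = €1,589.8685
The Region of Greenwell, 10 Nov – 31 Dec 2026: 52 days → €103,000 × 3.2% × 52/365 = €469.5671
Total = €2,059.4356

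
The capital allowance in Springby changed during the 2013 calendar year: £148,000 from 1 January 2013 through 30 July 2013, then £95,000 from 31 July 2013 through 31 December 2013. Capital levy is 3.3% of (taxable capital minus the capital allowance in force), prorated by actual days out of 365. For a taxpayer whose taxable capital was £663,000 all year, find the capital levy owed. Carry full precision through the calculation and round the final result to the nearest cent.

£17,732.93

1 January – 30 July 2013: 211 days, exemption £148,000 → (£663,000 − £148,000) × 3.3% × 211/365 = £9,824.5068
31 July – 31 December 2013: 154 days, exemption £95,000 → (£663,000 − £95,000) × 3.3% × 154/365 = £7,908.4274
Total = £17,732.9342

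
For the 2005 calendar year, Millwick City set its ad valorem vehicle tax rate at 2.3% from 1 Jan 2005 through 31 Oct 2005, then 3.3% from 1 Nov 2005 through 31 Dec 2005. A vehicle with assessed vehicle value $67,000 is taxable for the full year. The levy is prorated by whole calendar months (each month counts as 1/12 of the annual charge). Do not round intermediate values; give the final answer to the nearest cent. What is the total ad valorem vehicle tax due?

$1,652.67

1 Jan – 31 Oct 2005: 10 months at 2.3% → $67,000 × 2.3% × 10/12 = $1,284.1667
1 Nov – 31 Dec 2005: 2 months at 3.3% → $67,000 × 3.3% × 2/12 = $368.5000
Total = $1,652.6667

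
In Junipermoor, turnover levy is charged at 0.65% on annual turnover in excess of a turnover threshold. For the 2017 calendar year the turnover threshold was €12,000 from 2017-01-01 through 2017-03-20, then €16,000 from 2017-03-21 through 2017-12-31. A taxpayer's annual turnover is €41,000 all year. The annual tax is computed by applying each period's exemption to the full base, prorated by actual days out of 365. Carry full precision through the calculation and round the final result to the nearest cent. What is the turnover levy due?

€168.13

2017-01-01 to 2017-03-20: 79 days, exemption €12,000 → (€41,000 − €12,000) × 0.65% × 79/365 = €40.7986
2017-03-21 to 2017-12-31: 286 days, exemption €16,000 → (€41,000 − €16,000) × 0.65% × 286/365 = €127.3288
Total = €168.1274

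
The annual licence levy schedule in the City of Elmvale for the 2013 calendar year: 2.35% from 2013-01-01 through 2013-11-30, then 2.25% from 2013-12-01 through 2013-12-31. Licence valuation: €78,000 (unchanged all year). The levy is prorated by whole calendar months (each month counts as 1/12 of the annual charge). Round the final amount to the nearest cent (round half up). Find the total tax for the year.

€1,826.50

2013-01-01 to 2013-11-30: 11 months at 2.35% → €78,000 × 2.35% × 11/12 = €1,680.2500
2013-12-01 to 2013-12-31: 1 month at 2.25% → €78,000 × 2.25% × 1/12 = €146.2500
Total = €1,826.5000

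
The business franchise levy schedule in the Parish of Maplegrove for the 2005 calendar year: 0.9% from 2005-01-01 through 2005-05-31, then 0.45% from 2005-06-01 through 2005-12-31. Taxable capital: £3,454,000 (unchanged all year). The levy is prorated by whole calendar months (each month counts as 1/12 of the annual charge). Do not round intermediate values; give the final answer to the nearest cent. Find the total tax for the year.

£22,019.25

2005-01-01 to 2005-05-31: 5 months at 0.9% → £3,454,000 × 0.9% × 5/12 = £12,952.5000
2005-06-01 to 2005-12-31: 7 months at 0.45% → £3,454,000 × 0.45% × 7/12 = £9,066.7500
Total = £22,019.2500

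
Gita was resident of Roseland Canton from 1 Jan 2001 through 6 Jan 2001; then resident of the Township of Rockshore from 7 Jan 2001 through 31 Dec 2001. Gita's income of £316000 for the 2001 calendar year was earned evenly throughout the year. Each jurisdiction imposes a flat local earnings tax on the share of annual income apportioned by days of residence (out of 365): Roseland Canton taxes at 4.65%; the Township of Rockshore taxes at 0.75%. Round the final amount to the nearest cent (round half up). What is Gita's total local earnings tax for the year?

£2572.59

Roseland Canton, 1 Jan – 6 Jan 2001: 6 days → £316000 × 4.65% × 6/365 = £241.5452
The Township of Rockshore, 7 Jan – 31 Dec 2001: 359 days → £316000 × 0.75% × 359/365 = £2331.0411
Total = £2572.5863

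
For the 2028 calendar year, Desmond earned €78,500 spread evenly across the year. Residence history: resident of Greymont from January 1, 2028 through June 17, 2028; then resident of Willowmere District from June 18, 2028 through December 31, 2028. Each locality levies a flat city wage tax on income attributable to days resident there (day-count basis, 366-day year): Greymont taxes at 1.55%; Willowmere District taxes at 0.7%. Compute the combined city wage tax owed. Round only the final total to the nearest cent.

Greymont, January 1 – June 17, 2028: 169 days → €78,500 × 1.55% × 169/366 = €561.8327
Willowmere District, June 18 – December 31, 2028: 197 days → €78,500 × 0.7% × 197/366 = €295.7691
Total = €857.6018

€857.60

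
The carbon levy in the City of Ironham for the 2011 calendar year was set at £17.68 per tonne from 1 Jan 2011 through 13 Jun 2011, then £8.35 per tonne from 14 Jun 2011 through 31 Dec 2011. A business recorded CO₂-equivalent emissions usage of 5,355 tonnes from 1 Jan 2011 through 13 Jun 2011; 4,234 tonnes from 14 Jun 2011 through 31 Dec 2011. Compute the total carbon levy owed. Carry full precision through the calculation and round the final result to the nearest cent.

1 Jan – 13 Jun 2011: 5,355 tonnes at £17.68/tonne → £94,676.40
14 Jun – 31 Dec 2011: 4,234 tonnes at £8.35/tonne → £35,353.90

£130,030.30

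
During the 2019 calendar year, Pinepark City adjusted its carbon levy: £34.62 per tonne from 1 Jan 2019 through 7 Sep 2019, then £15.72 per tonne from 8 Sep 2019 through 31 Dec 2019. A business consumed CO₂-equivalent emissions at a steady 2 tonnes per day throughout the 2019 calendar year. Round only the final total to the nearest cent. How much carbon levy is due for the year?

£20925.60

1 Jan – 7 Sep 2019: 250 days × 2 tonnes/day = 500 tonnes at £34.62/tonne → £17310.00
8 Sep – 31 Dec 2019: 115 days × 2 tonnes/day = 230 tonnes at £15.72/tonne → £3615.60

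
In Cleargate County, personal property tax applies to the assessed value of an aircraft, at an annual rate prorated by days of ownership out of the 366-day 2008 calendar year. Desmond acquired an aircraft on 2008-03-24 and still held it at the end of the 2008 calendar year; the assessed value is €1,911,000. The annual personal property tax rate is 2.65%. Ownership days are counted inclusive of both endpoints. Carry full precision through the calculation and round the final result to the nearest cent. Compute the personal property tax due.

€39,157.23

Days held (2008-03-24 to 2008-12-31): 283 out of 366
Tax = €1,911,000 × 2.65% × 283/366 = €39,157.2254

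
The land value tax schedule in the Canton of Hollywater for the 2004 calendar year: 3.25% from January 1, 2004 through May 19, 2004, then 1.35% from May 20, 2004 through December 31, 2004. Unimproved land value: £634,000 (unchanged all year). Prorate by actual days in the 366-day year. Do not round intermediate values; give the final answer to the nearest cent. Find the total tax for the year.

January 1 – May 19, 2004: 140 days at 3.25% → £634,000 × 3.25% × 140/366 = £7,881.6940
May 20 – December 31, 2004: 226 days at 1.35% → £634,000 × 1.35% × 226/366 = £5,285.0656
Total = £13,166.7596

£13,166.76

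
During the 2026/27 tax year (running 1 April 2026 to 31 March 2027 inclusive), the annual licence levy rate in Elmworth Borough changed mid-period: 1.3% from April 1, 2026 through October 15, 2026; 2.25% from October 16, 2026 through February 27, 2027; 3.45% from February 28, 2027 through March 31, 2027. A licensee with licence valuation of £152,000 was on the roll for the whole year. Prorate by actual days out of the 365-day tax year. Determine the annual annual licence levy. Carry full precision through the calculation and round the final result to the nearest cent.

£2,796.59

April 1 – October 15, 2026: 198 days at 1.3% → £152,000 × 1.3% × 198/365 = £1,071.9123
October 16, 2026 – February 27, 2027: 135 days at 2.25% → £152,000 × 2.25% × 135/365 = £1,264.9315
February 28 – March 31, 2027: 32 days at 3.45% → £152,000 × 3.45% × 32/365 = £459.7479
Total = £2,796.5918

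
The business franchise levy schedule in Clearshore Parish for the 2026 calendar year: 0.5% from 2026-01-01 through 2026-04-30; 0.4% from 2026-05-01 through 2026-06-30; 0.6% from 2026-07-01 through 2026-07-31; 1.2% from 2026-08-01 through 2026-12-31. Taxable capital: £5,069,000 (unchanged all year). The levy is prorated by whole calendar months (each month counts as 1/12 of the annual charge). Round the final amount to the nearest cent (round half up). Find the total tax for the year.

£39,707.17

2026-01-01 to 2026-04-30: 4 months at 0.5% → £5,069,000 × 0.5% × 4/12 = £8,448.3333
2026-05-01 to 2026-06-30: 2 months at 0.4% → £5,069,000 × 0.4% × 2/12 = £3,379.3333
2026-07-01 to 2026-07-31: 1 month at 0.6% → £5,069,000 × 0.6% × 1/12 = £2,534.5000
2026-08-01 to 2026-12-31: 5 months at 1.2% → £5,069,000 × 1.2% × 5/12 = £25,345.0000
Total = £39,707.1667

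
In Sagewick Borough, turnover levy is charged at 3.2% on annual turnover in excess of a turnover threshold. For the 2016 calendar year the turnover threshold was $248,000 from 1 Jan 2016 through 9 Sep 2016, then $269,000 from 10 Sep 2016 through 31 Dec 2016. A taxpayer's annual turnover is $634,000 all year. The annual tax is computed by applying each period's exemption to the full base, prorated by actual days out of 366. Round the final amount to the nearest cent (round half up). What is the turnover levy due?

1 Jan – 9 Sep 2016: 253 days, exemption $248,000 → ($634,000 − $248,000) × 3.2% × 253/366 = $8,538.4044
10 Sep – 31 Dec 2016: 113 days, exemption $269,000 → ($634,000 − $269,000) × 3.2% × 113/366 = $3,606.1202
Total = $12,144.5246

$12,144.52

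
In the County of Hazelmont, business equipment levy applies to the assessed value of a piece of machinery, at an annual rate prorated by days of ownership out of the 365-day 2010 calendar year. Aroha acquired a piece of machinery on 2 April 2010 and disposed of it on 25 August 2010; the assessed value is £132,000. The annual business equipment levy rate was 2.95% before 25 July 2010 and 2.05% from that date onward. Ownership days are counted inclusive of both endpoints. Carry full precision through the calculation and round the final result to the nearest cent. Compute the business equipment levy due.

£1,453.45

2 April – 24 July 2010: 114 days at 2.95% → £132,000 × 2.95% × 114/365 = £1,216.2082
25 July – 25 August 2010: 32 days at 2.05% → £132,000 × 2.05% × 32/365 = £237.2384
Total = £1,453.4466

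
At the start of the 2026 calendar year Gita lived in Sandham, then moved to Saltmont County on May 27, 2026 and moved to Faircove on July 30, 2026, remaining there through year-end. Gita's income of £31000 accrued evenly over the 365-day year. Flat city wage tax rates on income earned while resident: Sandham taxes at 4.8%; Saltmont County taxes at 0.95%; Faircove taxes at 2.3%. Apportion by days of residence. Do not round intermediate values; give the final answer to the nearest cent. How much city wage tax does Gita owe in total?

Sandham, January 1 – May 26, 2026: 146 days → £31000 × 4.8% × 146/365 = £595.2000
Saltmont County, May 27 – July 29, 2026: 64 days → £31000 × 0.95% × 64/365 = £51.6384
Faircove, July 30 – December 31, 2026: 155 days → £31000 × 2.3% × 155/365 = £302.7808
Total = £949.6192

£949.62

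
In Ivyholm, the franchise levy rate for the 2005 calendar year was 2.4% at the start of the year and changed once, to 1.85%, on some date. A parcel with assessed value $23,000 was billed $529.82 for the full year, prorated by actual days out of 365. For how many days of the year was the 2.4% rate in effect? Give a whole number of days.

Let d = days at the first rate; then 365 − d days at the second rate.
$23,000 × [2.4%·d + 1.85%·(365−d)] / 365 = $529.82
Solving gives d = 301, so the new rate took effect on 29 October 2005.

301 days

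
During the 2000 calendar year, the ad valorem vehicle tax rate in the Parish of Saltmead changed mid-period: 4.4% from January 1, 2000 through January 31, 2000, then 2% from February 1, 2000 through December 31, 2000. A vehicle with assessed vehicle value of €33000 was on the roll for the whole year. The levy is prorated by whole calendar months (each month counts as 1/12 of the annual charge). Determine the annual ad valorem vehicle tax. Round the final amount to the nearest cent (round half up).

€726.00

January 1 – January 31, 2000: 1 month at 4.4% → €33000 × 4.4% × 1/12 = €121.0000
February 1 – December 31, 2000: 11 months at 2% → €33000 × 2% × 11/12 = €605.0000
Total = €726.0000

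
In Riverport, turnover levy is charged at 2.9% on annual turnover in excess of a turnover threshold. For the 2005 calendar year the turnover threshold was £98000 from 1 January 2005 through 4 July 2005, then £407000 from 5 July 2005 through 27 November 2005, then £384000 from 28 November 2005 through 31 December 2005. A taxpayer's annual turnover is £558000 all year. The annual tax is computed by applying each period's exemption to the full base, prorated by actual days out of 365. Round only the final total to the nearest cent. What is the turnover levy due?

1 January – 4 July 2005: 185 days, exemption £98000 → (£558000 − £98000) × 2.9% × 185/365 = £6761.3699
5 July – 27 November 2005: 146 days, exemption £407000 → (£558000 − £407000) × 2.9% × 146/365 = £1751.6000
28 November – 31 December 2005: 34 days, exemption £384000 → (£558000 − £384000) × 2.9% × 34/365 = £470.0384
Total = £8983.0082

£8983.01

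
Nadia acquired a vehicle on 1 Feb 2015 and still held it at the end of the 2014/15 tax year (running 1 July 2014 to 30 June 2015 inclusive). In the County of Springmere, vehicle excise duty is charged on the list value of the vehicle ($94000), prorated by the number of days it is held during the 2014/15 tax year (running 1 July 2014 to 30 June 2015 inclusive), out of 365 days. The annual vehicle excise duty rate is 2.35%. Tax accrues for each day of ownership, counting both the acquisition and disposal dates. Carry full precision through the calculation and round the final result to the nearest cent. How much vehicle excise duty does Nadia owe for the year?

$907.81

Days held (1 Feb – 30 Jun 2015): 150 out of 365
Tax = $94000 × 2.35% × 150/365 = $907.8082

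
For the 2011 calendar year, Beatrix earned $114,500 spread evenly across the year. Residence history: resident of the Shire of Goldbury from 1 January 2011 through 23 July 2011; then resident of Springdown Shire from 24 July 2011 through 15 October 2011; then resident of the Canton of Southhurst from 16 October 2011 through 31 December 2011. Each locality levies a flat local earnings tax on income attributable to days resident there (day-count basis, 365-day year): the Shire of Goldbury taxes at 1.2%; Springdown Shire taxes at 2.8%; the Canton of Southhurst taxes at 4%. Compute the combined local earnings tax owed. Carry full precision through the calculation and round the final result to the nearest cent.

$2,471.95

The Shire of Goldbury, 1 January – 23 July 2011: 204 days → $114,500 × 1.2% × 204/365 = $767.9342
Springdown Shire, 24 July – 15 October 2011: 84 days → $114,500 × 2.8% × 84/365 = $737.8192
The Canton of Southhurst, 16 October – 31 December 2011: 77 days → $114,500 × 4% × 77/365 = $966.1918
Total = $2,471.9452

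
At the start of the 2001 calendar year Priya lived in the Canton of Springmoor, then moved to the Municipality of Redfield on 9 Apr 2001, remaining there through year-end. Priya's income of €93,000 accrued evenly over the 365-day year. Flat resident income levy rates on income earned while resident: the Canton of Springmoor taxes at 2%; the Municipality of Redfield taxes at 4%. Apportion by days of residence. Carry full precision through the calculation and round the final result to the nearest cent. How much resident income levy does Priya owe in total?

The Canton of Springmoor, 1 Jan – 8 Apr 2001: 98 days → €93,000 × 2% × 98/365 = €499.3973
The Municipality of Redfield, 9 Apr – 31 Dec 2001: 267 days → €93,000 × 4% × 267/365 = €2,721.2055
Total = €3,220.6027

€3,220.60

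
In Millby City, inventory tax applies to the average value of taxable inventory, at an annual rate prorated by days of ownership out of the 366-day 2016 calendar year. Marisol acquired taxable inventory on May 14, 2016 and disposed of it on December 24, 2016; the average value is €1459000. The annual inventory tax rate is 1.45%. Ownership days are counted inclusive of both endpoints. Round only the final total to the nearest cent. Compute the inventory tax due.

€13005.43

Days held (May 14 – December 24, 2016): 225 out of 366
Tax = €1459000 × 1.45% × 225/366 = €13005.4303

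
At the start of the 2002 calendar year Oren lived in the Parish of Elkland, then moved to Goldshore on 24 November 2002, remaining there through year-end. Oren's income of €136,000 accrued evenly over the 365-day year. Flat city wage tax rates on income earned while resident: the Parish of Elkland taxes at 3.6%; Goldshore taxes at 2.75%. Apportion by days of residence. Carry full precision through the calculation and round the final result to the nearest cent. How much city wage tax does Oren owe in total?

The Parish of Elkland, 1 January – 23 November 2002: 327 days → €136,000 × 3.6% × 327/365 = €4,386.2795
Goldshore, 24 November – 31 December 2002: 38 days → €136,000 × 2.75% × 38/365 = €389.3699
Total = €4,775.6493

€4,775.65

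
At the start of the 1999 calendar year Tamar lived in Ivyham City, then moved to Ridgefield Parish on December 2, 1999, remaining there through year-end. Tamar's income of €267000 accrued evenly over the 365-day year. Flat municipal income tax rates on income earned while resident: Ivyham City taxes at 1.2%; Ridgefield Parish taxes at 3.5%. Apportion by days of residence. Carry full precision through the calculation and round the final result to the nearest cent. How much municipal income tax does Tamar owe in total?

Ivyham City, January 1 – December 1, 1999: 335 days → €267000 × 1.2% × 335/365 = €2940.6575
Ridgefield Parish, December 2 – December 31, 1999: 30 days → €267000 × 3.5% × 30/365 = €768.0822
Total = €3708.7397

€3708.74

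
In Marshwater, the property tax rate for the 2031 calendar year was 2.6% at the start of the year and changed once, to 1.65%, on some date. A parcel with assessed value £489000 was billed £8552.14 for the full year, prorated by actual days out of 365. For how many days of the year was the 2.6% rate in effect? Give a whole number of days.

Let d = days at the first rate; then 365 − d days at the second rate.
£489000 × [2.6%·d + 1.65%·(365−d)] / 365 = £8552.14
Solving gives d = 38, so the new rate took effect on 8 Feb 2031.

38 days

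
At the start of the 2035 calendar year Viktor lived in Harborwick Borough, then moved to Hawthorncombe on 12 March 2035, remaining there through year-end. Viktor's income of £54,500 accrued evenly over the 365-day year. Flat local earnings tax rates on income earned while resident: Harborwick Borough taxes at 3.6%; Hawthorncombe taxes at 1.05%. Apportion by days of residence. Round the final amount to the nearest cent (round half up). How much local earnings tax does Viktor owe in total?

Harborwick Borough, 1 January – 11 March 2035: 70 days → £54,500 × 3.6% × 70/365 = £376.2740
Hawthorncombe, 12 March – 31 December 2035: 295 days → £54,500 × 1.05% × 295/365 = £462.5034
Total = £838.7774

£838.78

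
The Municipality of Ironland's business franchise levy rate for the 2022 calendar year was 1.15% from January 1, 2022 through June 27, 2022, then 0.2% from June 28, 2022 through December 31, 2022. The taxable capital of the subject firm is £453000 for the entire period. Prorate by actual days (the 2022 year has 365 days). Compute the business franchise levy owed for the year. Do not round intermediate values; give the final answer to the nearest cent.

£3004.69

January 1 – June 27, 2022: 178 days at 1.15% → £453000 × 1.15% × 178/365 = £2540.5233
June 28 – December 31, 2022: 187 days at 0.2% → £453000 × 0.2% × 187/365 = £464.1699
Total = £3004.6932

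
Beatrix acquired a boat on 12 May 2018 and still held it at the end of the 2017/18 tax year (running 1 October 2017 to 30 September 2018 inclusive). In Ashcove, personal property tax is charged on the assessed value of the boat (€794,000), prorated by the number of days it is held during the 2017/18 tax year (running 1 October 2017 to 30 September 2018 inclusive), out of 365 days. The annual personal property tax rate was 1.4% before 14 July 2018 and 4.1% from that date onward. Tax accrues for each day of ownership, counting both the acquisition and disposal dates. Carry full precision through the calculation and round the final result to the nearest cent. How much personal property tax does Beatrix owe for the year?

12 May – 13 July 2018: 63 days at 1.4% → €794,000 × 1.4% × 63/365 = €1,918.6521
14 July – 30 September 2018: 79 days at 4.1% → €794,000 × 4.1% × 79/365 = €7,045.9342
Total = €8,964.5863

€8,964.59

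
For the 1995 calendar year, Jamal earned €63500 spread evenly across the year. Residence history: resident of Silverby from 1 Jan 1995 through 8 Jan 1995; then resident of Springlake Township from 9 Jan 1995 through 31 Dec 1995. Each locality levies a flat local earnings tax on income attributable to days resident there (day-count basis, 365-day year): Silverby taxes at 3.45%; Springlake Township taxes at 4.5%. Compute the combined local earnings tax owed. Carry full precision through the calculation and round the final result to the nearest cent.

Silverby, 1 Jan – 8 Jan 1995: 8 days → €63500 × 3.45% × 8/365 = €48.0164
Springlake Township, 9 Jan – 31 Dec 1995: 357 days → €63500 × 4.5% × 357/365 = €2794.8699
Total = €2842.8863

€2842.89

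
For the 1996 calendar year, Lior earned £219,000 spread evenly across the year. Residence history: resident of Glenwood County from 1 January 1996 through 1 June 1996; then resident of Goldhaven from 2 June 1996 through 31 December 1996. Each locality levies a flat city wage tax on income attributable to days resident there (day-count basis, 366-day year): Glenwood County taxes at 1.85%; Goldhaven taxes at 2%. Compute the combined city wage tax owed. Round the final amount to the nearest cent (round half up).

£4,242.68

Glenwood County, 1 January – 1 June 1996: 153 days → £219,000 × 1.85% × 153/366 = £1,693.6598
Goldhaven, 2 June – 31 December 1996: 213 days → £219,000 × 2% × 213/366 = £2,549.0164
Total = £4,242.6762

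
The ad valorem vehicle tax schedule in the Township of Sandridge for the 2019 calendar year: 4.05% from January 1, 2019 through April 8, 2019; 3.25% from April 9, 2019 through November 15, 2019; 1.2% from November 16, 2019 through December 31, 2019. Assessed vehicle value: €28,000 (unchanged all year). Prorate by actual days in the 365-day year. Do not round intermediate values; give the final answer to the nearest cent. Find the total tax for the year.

January 1 – April 8, 2019: 98 days at 4.05% → €28,000 × 4.05% × 98/365 = €304.4712
April 9 – November 15, 2019: 221 days at 3.25% → €28,000 × 3.25% × 221/365 = €550.9863
November 16 – December 31, 2019: 46 days at 1.2% → €28,000 × 1.2% × 46/365 = €42.3452
Total = €897.8027

€897.80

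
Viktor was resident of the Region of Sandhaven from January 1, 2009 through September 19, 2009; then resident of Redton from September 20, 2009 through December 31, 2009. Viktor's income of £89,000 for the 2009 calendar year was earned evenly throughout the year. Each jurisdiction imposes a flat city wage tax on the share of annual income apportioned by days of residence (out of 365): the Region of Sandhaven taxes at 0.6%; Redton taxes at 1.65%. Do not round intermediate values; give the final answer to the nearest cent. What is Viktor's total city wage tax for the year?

The Region of Sandhaven, January 1 – September 19, 2009: 262 days → £89,000 × 0.6% × 262/365 = £383.3096
Redton, September 20 – December 31, 2009: 103 days → £89,000 × 1.65% × 103/365 = £414.3986
Total = £797.7082

£797.71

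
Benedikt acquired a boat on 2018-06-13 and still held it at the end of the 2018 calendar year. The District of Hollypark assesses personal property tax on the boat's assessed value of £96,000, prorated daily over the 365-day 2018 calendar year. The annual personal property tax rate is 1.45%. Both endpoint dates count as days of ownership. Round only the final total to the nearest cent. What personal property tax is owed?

Days held (2018-06-13 to 2018-12-31): 202 out of 365
Tax = £96,000 × 1.45% × 202/365 = £770.3671

£770.37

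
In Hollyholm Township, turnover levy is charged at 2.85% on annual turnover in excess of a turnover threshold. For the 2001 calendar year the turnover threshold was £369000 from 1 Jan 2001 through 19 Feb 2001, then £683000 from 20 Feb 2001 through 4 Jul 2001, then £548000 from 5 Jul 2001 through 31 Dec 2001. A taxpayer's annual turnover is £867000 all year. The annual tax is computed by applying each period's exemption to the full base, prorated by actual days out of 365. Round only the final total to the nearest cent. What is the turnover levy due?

£8367.29

1 Jan – 19 Feb 2001: 50 days, exemption £369000 → (£867000 − £369000) × 2.85% × 50/365 = £1944.2466
20 Feb – 4 Jul 2001: 135 days, exemption £683000 → (£867000 − £683000) × 2.85% × 135/365 = £1939.5616
5 Jul – 31 Dec 2001: 180 days, exemption £548000 → (£867000 − £548000) × 2.85% × 180/365 = £4483.4795
Total = £8367.2877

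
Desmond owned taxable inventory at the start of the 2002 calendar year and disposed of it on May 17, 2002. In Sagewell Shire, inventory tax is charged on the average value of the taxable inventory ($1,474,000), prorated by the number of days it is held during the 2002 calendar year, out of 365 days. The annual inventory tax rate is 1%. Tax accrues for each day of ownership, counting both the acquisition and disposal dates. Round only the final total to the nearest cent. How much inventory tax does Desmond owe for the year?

Days held (January 1 – May 17, 2002): 137 out of 365
Tax = $1,474,000 × 1% × 137/365 = $5,532.5479

$5,532.55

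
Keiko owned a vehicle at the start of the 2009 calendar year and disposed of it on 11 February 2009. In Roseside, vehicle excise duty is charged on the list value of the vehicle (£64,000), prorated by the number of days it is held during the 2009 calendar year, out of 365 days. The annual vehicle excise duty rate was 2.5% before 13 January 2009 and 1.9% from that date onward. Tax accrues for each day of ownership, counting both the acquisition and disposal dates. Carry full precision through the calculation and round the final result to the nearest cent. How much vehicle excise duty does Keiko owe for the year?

£152.55

1 January – 12 January 2009: 12 days at 2.5% → £64,000 × 2.5% × 12/365 = £52.6027
13 January – 11 February 2009: 30 days at 1.9% → £64,000 × 1.9% × 30/365 = £99.9452
Total = £152.5479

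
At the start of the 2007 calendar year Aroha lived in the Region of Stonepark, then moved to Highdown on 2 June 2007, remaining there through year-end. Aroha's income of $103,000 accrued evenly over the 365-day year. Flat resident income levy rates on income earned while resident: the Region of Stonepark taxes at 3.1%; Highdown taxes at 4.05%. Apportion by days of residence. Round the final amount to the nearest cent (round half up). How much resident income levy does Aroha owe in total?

$3,764.02

The Region of Stonepark, 1 January – 1 June 2007: 152 days → $103,000 × 3.1% × 152/365 = $1,329.6877
Highdown, 2 June – 31 December 2007: 213 days → $103,000 × 4.05% × 213/365 = $2,434.3274
Total = $3,764.0151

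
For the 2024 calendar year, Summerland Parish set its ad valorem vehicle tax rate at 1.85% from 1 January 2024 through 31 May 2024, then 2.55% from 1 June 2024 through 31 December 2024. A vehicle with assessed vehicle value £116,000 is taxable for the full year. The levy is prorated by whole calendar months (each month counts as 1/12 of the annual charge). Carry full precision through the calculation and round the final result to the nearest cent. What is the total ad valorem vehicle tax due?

£2,619.67

1 January – 31 May 2024: 5 months at 1.85% → £116,000 × 1.85% × 5/12 = £894.1667
1 June – 31 December 2024: 7 months at 2.55% → £116,000 × 2.55% × 7/12 = £1,725.5000
Total = £2,619.6667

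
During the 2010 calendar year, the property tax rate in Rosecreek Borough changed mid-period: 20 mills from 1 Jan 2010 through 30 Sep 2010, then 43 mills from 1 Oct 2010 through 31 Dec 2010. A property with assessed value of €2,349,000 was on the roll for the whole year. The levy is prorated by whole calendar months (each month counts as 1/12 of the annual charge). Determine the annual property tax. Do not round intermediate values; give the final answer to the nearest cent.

€60,486.75

1 Jan – 30 Sep 2010: 9 months at 20 mills → €2,349,000 × 2% × 9/12 = €35,235.0000
1 Oct – 31 Dec 2010: 3 months at 43 mills → €2,349,000 × 4.3% × 3/12 = €25,251.7500
Total = €60,486.7500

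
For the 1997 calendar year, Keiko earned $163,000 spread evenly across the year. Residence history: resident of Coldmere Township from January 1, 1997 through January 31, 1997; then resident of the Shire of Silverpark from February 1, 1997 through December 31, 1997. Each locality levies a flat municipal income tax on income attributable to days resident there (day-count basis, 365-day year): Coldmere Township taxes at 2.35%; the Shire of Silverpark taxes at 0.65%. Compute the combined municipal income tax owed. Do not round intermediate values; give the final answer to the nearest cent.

Coldmere Township, January 1 – January 31, 1997: 31 days → $163,000 × 2.35% × 31/365 = $325.3301
The Shire of Silverpark, February 1 – December 31, 1997: 334 days → $163,000 × 0.65% × 334/365 = $969.5151
Total = $1,294.8452

$1,294.85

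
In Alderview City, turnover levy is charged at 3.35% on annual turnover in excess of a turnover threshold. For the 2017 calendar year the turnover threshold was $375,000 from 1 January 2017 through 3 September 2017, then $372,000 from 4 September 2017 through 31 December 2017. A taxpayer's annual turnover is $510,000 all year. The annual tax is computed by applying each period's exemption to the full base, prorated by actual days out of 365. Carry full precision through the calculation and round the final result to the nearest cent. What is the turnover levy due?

$4,555.27

1 January – 3 September 2017: 246 days, exemption $375,000 → ($510,000 − $375,000) × 3.35% × 246/365 = $3,048.0411
4 September – 31 December 2017: 119 days, exemption $372,000 → ($510,000 − $372,000) × 3.35% × 119/365 = $1,507.2247
Total = $4,555.2658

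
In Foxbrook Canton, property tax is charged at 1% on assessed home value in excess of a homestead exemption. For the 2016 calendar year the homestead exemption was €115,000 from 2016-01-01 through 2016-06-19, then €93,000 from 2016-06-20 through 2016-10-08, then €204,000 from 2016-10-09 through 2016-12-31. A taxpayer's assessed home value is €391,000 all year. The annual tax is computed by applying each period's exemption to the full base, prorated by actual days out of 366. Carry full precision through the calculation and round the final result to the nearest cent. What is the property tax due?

€2,622.46

2016-01-01 to 2016-06-19: 171 days, exemption €115,000 → (€391,000 − €115,000) × 1% × 171/366 = €1,289.5082
2016-06-20 to 2016-10-08: 111 days, exemption €93,000 → (€391,000 − €93,000) × 1% × 111/366 = €903.7705
2016-10-09 to 2016-12-31: 84 days, exemption €204,000 → (€391,000 − €204,000) × 1% × 84/366 = €429.1803
Total = €2,622.4590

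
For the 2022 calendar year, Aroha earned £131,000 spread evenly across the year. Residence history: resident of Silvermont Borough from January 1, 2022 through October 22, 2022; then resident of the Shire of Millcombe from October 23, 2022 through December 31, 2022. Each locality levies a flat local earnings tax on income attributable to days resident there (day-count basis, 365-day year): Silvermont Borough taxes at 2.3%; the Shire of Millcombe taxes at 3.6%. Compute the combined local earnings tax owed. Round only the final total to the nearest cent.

Silvermont Borough, January 1 – October 22, 2022: 295 days → £131,000 × 2.3% × 295/365 = £2,435.1644
The Shire of Millcombe, October 23 – December 31, 2022: 70 days → £131,000 × 3.6% × 70/365 = £904.4384
Total = £3,339.6027

£3,339.60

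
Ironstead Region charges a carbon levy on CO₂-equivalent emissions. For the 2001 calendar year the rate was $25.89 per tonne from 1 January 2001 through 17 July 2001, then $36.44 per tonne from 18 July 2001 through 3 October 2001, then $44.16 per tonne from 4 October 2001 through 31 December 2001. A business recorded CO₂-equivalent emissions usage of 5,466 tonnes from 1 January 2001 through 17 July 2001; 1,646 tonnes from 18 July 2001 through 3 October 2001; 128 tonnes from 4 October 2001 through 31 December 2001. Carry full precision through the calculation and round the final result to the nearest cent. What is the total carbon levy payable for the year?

$207,147.46

1 January – 17 July 2001: 5,466 tonnes at $25.89/tonne → $141,514.74
18 July – 3 October 2001: 1,646 tonnes at $36.44/tonne → $59,980.24
4 October – 31 December 2001: 128 tonnes at $44.16/tonne → $5,652.48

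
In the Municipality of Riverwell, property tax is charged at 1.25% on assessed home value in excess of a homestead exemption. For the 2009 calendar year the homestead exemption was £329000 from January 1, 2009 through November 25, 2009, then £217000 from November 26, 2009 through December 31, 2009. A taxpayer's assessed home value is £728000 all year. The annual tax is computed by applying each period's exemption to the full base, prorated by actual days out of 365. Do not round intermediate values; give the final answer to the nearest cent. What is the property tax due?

January 1 – November 25, 2009: 329 days, exemption £329000 → (£728000 − £329000) × 1.25% × 329/365 = £4495.5822
November 26 – December 31, 2009: 36 days, exemption £217000 → (£728000 − £217000) × 1.25% × 36/365 = £630.0000
Total = £5125.5822

£5125.58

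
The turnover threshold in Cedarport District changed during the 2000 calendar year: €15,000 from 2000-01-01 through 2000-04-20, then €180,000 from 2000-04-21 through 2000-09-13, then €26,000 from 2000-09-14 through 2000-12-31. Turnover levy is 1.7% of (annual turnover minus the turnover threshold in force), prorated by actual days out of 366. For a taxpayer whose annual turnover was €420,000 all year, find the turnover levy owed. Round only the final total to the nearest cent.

2000-01-01 to 2000-04-20: 111 days, exemption €15,000 → (€420,000 − €15,000) × 1.7% × 111/366 = €2,088.0738
2000-04-21 to 2000-09-13: 146 days, exemption €180,000 → (€420,000 − €180,000) × 1.7% × 146/366 = €1,627.5410
2000-09-14 to 2000-12-31: 109 days, exemption €26,000 → (€420,000 − €26,000) × 1.7% × 109/366 = €1,994.7596
Total = €5,710.3743

€5,710.37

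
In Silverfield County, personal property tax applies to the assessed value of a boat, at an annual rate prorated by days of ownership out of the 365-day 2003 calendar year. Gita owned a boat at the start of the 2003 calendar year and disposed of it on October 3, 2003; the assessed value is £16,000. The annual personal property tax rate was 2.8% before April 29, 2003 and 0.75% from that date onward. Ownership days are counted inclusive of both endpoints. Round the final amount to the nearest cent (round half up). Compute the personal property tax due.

£196.78

January 1 – April 28, 2003: 118 days at 2.8% → £16,000 × 2.8% × 118/365 = £144.8329
April 29 – October 3, 2003: 158 days at 0.75% → £16,000 × 0.75% × 158/365 = £51.9452
Total = £196.7781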